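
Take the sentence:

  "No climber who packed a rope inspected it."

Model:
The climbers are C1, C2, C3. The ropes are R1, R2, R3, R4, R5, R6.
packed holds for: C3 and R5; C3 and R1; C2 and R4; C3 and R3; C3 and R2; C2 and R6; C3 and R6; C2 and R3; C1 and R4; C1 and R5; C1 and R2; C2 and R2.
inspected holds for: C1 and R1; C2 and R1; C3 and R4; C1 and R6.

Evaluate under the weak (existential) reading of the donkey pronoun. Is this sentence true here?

True

"it" takes "a rope" as antecedent — a donkey pronoun bound across the clause boundary.
Truth condition: for no (c,r) with packed(c,r) does inspected(c,r) hold.
Restrictor pairs — does the scope hold? (C1,R2):fails  (C1,R4):fails  (C1,R5):fails  (C2,R2):fails  (C2,R3):fails  (C2,R4):fails  (C2,R6):fails  (C3,R1):fails  (C3,R2):fails  (C3,R3):fails  (C3,R5):fails  (C3,R6):fails
Scope holds for no restrictor pair, so the sentence is true.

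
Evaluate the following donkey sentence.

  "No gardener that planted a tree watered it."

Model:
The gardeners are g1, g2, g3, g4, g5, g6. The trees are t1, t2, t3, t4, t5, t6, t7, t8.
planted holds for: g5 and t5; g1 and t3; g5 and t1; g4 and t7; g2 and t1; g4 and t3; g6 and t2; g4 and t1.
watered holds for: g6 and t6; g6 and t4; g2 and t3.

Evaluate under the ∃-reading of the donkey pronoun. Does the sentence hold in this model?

"it" takes "a tree" as antecedent — a donkey pronoun bound across the clause boundary.
Truth condition: for no (g,t) with planted(g,t) does watered(g,t) hold.
Restrictor pairs — does the scope hold? (g1,t3):fails  (g2,t1):fails  (g4,t1):fails  (g4,t3):fails  (g4,t7):fails  (g5,t1):fails  (g5,t5):fails  (g6,t2):fails
Scope holds for no restrictor pair, so the sentence is true.

True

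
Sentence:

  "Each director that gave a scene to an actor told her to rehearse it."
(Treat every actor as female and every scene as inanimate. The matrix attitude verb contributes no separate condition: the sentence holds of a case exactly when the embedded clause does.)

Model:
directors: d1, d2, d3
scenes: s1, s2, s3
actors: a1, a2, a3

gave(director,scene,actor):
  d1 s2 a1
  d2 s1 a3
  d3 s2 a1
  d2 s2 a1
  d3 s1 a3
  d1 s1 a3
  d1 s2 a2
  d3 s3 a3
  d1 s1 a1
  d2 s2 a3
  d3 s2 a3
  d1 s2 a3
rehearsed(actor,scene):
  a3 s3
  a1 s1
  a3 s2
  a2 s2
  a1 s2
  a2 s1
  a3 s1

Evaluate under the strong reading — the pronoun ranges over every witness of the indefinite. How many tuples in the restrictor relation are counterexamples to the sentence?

"her" takes "an actor" as antecedent and "it" takes "a scene"; both are donkey pronouns co-varying with the restrictor.
Strong reading: for every (d,s,a) with gave(d,s,a), rehearsed(a,s).
Restrictor triples: (d1,s1,a1)→rehearsed(a1,s1) ✓  (d1,s1,a3)→rehearsed(a3,s1) ✓  (d1,s2,a1)→rehearsed(a1,s2) ✓  (d1,s2,a2)→rehearsed(a2,s2) ✓  (d1,s2,a3)→rehearsed(a3,s2) ✓  (d2,s1,a3)→rehearsed(a3,s1) ✓  (d2,s2,a1)→rehearsed(a1,s2) ✓  (d2,s2,a3)→rehearsed(a3,s2) ✓  (d3,s1,a3)→rehearsed(a3,s1) ✓  (d3,s2,a1)→rehearsed(a1,s2) ✓  (d3,s2,a3)→rehearsed(a3,s2) ✓  (d3,s3,a3)→rehearsed(a3,s3) ✓
Counterexamples (restrictor triples failing the scope): 0.

0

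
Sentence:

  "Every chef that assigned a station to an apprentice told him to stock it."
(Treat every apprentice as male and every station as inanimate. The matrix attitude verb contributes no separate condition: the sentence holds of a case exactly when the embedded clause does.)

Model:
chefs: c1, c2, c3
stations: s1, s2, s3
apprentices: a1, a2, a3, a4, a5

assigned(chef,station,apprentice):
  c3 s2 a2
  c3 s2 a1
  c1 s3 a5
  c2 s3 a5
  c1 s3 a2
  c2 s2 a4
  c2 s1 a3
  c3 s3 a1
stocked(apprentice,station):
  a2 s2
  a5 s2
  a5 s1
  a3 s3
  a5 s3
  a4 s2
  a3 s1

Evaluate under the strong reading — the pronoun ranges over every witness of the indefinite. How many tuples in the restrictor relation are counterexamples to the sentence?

3

"him" takes "an apprentice" as antecedent and "it" takes "a station"; both are donkey pronouns co-varying with the restrictor.
Strong reading: for every (c,s,a) with assigned(c,s,a), stocked(a,s).
Restrictor triples: (c1,s3,a2)→stocked(a2,s3) ✗  (c1,s3,a5)→stocked(a5,s3) ✓  (c2,s1,a3)→stocked(a3,s1) ✓  (c2,s2,a4)→stocked(a4,s2) ✓  (c2,s3,a5)→stocked(a5,s3) ✓  (c3,s2,a1)→stocked(a1,s2) ✗  (c3,s2,a2)→stocked(a2,s2) ✓  (c3,s3,a1)→stocked(a1,s3) ✗
Counterexamples (restrictor triples failing the scope): 3.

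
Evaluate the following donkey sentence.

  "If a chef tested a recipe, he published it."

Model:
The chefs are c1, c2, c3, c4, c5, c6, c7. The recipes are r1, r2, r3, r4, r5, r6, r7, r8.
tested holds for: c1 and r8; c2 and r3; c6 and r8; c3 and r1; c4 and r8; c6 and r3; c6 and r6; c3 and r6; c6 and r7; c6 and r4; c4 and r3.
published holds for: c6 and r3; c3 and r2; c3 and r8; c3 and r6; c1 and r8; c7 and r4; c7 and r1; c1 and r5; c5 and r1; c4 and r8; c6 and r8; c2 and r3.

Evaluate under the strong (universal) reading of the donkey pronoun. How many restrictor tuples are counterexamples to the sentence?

5

"it" takes "a recipe" as antecedent — a donkey pronoun bound across the clause boundary.
Strong reading: for every (c,r) with tested(c,r), published(c,r).
Restrictor pairs: (c1,r8) ✓  (c2,r3) ✓  (c3,r1) ✗  (c3,r6) ✓  (c4,r3) ✗  (c4,r8) ✓  (c6,r3) ✓  (c6,r4) ✗  (c6,r6) ✗  (c6,r7) ✗  (c6,r8) ✓
Counterexamples (restrictor pairs failing the scope): 5.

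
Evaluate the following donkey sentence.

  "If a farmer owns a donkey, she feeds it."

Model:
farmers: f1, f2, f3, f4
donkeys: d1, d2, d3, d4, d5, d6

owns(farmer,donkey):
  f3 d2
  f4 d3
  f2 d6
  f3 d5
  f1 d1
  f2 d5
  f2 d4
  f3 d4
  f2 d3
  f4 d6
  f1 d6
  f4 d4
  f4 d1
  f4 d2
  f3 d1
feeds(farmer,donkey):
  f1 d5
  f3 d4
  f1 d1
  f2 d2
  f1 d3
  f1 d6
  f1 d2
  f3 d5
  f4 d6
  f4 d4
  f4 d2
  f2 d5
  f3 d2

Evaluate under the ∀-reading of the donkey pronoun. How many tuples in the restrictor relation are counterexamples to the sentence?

"it" takes "a donkey" as antecedent — a donkey pronoun bound across the clause boundary.
Strong reading: for every (f,d) with owns(f,d), feeds(f,d).
Restrictor pairs: (f1,d1) ✓  (f1,d6) ✓  (f2,d3) ✗  (f2,d4) ✗  (f2,d5) ✓  (f2,d6) ✗  (f3,d1) ✗  (f3,d2) ✓  (f3,d4) ✓  (f3,d5) ✓  (f4,d1) ✗  (f4,d2) ✓  (f4,d3) ✗  (f4,d4) ✓  (f4,d6) ✓
Counterexamples (restrictor pairs failing the scope): 6.

6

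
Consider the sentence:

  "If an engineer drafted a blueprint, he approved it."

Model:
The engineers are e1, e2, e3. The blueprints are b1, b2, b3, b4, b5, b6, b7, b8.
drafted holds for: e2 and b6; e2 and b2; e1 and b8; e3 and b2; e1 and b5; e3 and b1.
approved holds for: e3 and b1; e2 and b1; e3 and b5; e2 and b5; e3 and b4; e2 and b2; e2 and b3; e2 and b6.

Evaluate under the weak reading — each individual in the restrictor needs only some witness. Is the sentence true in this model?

"it" takes "a blueprint" as antecedent — a donkey pronoun bound across the clause boundary.
Weak reading: every engineer e with some drafted-blueprint has at least one drafted-blueprint b such that approved(e,b).
Per engineer: e1:✗  e2:✓  e3:✓
e1 has no witness among its drafted-blueprints.

False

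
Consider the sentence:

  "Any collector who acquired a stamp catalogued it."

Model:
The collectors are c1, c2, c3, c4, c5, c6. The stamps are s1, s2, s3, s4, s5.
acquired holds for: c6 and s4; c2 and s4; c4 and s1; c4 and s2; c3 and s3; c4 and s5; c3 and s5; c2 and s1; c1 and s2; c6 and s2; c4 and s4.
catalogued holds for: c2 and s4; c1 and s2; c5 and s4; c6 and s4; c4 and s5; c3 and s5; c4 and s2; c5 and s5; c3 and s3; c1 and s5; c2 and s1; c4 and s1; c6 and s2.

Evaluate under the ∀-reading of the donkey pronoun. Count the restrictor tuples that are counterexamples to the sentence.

"it" takes "a stamp" as antecedent — a donkey pronoun bound across the clause boundary.
Strong reading: for every (c,s) with acquired(c,s), catalogued(c,s).
Restrictor pairs: (c1,s2) ✓  (c2,s1) ✓  (c2,s4) ✓  (c3,s3) ✓  (c3,s5) ✓  (c4,s1) ✓  (c4,s2) ✓  (c4,s4) ✗  (c4,s5) ✓  (c6,s2) ✓  (c6,s4) ✓
Counterexamples (restrictor pairs failing the scope): 1.

1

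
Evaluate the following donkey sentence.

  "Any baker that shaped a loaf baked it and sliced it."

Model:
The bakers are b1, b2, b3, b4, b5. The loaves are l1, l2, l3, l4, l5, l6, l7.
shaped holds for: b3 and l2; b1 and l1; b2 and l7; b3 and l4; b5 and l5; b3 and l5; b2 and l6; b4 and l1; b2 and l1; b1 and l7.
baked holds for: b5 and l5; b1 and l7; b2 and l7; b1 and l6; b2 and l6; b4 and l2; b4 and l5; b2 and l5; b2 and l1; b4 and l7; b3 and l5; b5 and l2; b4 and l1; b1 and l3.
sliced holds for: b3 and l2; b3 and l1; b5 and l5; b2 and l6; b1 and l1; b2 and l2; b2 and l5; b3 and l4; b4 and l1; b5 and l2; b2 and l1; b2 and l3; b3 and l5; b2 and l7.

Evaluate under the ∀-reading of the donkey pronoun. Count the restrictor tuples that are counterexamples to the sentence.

4

"it" takes "a loaf" as antecedent — a donkey pronoun bound across the clause boundary.
Strong reading: for every (b,l) with shaped(b,l), baked(b,l) ∧ sliced(b,l).
Restrictor pairs: (b1,l1) ✗  (b1,l7) ✗  (b2,l1) ✓  (b2,l6) ✓  (b2,l7) ✓  (b3,l2) ✗  (b3,l4) ✗  (b3,l5) ✓  (b4,l1) ✓  (b5,l5) ✓
Counterexamples (restrictor pairs failing the scope): 4.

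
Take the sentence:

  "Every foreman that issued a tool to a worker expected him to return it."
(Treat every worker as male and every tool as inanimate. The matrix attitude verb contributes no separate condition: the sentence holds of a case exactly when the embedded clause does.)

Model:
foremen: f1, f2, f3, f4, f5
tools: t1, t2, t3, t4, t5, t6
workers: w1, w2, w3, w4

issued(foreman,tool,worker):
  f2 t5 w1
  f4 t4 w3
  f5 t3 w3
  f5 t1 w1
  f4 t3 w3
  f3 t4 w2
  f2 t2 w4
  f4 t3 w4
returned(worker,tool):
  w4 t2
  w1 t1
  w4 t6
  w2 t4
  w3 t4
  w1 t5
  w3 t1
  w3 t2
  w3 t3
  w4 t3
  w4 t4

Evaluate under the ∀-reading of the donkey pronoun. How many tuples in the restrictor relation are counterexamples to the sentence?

"him" takes "a worker" as antecedent and "it" takes "a tool"; both are donkey pronouns co-varying with the restrictor.
Strong reading: for every (f,t,w) with issued(f,t,w), returned(w,t).
Restrictor triples: (f2,t2,w4)→returned(w4,t2) ✓  (f2,t5,w1)→returned(w1,t5) ✓  (f3,t4,w2)→returned(w2,t4) ✓  (f4,t3,w3)→returned(w3,t3) ✓  (f4,t3,w4)→returned(w4,t3) ✓  (f4,t4,w3)→returned(w3,t4) ✓  (f5,t1,w1)→returned(w1,t1) ✓  (f5,t3,w3)→returned(w3,t3) ✓
Counterexamples (restrictor triples failing the scope): 0.

0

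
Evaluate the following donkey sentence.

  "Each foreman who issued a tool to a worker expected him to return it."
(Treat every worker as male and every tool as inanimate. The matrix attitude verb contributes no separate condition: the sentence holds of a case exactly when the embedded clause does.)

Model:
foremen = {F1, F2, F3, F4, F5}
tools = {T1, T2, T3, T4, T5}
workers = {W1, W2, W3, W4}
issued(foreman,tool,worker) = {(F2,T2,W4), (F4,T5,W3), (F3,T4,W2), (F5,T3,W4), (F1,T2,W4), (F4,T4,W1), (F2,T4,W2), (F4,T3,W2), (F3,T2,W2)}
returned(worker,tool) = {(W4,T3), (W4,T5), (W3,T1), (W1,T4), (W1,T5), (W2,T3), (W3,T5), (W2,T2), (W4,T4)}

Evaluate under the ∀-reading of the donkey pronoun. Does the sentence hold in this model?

"him" takes "a worker" as antecedent and "it" takes "a tool"; both are donkey pronouns co-varying with the restrictor.
Strong reading: for every (f,t,w) with issued(f,t,w), returned(w,t).
Restrictor triples: (F1,T2,W4)→returned(W4,T2) ✗  (F2,T2,W4)→returned(W4,T2) ✗  (F2,T4,W2)→returned(W2,T4) ✗  (F3,T2,W2)→returned(W2,T2) ✓  (F3,T4,W2)→returned(W2,T4) ✗  (F4,T3,W2)→returned(W2,T3) ✓  (F4,T4,W1)→returned(W1,T4) ✓  (F4,T5,W3)→returned(W3,T5) ✓  (F5,T3,W4)→returned(W4,T3) ✓
Counterexample: (F1,T2,W4) — returned(W4,T2) does not hold.

False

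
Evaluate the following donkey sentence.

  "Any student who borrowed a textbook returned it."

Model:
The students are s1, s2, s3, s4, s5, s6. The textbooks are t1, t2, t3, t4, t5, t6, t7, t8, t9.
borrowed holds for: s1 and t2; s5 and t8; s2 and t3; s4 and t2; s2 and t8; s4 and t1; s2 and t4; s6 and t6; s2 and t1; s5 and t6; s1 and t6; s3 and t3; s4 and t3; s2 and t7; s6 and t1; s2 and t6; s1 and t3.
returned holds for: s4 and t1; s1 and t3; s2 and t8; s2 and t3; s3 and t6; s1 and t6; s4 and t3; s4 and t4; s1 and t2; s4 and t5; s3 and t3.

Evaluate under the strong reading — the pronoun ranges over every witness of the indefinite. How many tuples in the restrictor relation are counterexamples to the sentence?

9

"it" takes "a textbook" as antecedent — a donkey pronoun bound across the clause boundary.
Strong reading: for every (s,t) with borrowed(s,t), returned(s,t).
Restrictor pairs: (s1,t2) ✓  (s1,t3) ✓  (s1,t6) ✓  (s2,t1) ✗  (s2,t3) ✓  (s2,t4) ✗  (s2,t6) ✗  (s2,t7) ✗  (s2,t8) ✓  (s3,t3) ✓  (s4,t1) ✓  (s4,t2) ✗  (s4,t3) ✓  (s5,t6) ✗  (s5,t8) ✗  (s6,t1) ✗  (s6,t6) ✗
Counterexamples (restrictor pairs failing the scope): 9.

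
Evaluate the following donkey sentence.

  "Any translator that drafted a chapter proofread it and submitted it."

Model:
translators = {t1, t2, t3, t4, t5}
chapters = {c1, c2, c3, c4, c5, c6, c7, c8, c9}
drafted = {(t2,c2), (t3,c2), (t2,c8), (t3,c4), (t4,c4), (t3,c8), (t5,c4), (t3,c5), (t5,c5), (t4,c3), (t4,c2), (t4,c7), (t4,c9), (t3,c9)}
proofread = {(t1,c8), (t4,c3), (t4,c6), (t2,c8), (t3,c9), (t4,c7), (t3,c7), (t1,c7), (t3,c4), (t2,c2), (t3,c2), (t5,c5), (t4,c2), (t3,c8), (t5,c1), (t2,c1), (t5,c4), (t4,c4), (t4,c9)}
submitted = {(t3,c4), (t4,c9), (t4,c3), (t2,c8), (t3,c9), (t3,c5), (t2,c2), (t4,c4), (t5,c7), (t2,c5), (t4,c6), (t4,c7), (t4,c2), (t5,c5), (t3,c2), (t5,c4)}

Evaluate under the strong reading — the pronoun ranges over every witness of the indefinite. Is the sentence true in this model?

False

"it" takes "a chapter" as antecedent — a donkey pronoun bound across the clause boundary.
Strong reading: for every (t,c) with drafted(t,c), proofread(t,c) ∧ submitted(t,c).
Restrictor pairs: (t2,c2) ✓  (t2,c8) ✓  (t3,c2) ✓  (t3,c4) ✓  (t3,c5) ✗  (t3,c8) ✗  (t3,c9) ✓  (t4,c2) ✓  (t4,c3) ✓  (t4,c4) ✓  (t4,c7) ✓  (t4,c9) ✓  (t5,c4) ✓  (t5,c5) ✓
Counterexample: (t3,c5) is in drafted but fails the scope.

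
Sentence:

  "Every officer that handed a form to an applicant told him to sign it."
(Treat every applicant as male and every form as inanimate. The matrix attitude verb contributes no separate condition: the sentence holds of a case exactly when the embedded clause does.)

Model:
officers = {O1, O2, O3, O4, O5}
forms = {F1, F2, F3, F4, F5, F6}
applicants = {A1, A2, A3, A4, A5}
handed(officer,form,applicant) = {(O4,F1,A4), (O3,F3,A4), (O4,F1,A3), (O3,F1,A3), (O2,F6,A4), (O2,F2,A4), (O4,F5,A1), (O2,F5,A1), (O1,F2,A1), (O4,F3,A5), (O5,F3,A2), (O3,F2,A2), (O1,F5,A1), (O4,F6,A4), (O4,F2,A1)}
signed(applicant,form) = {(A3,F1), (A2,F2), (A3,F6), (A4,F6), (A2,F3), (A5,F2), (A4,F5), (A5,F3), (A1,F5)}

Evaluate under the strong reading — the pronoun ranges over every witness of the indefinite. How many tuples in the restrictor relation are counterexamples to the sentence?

"him" takes "an applicant" as antecedent and "it" takes "a form"; both are donkey pronouns co-varying with the restrictor.
Strong reading: for every (o,f,a) with handed(o,f,a), signed(a,f).
Restrictor triples: (O1,F2,A1)→signed(A1,F2) ✗  (O1,F5,A1)→signed(A1,F5) ✓  (O2,F2,A4)→signed(A4,F2) ✗  (O2,F5,A1)→signed(A1,F5) ✓  (O2,F6,A4)→signed(A4,F6) ✓  (O3,F1,A3)→signed(A3,F1) ✓  (O3,F2,A2)→signed(A2,F2) ✓  (O3,F3,A4)→signed(A4,F3) ✗  (O4,F1,A3)→signed(A3,F1) ✓  (O4,F1,A4)→signed(A4,F1) ✗  (O4,F2,A1)→signed(A1,F2) ✗  (O4,F3,A5)→signed(A5,F3) ✓  (O4,F5,A1)→signed(A1,F5) ✓  (O4,F6,A4)→signed(A4,F6) ✓  (O5,F3,A2)→signed(A2,F3) ✓
Counterexamples (restrictor triples failing the scope): 5.

5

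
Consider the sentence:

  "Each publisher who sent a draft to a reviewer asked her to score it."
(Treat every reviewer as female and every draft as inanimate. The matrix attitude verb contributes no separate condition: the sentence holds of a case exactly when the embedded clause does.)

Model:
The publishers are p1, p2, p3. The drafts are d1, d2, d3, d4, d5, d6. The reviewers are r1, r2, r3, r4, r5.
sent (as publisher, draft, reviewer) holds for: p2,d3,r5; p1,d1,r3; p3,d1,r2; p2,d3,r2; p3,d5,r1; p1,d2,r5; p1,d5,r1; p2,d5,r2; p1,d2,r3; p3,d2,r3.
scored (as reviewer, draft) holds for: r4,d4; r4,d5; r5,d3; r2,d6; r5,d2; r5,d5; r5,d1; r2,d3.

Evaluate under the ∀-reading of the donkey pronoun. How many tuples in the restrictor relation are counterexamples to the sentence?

"her" takes "a reviewer" as antecedent and "it" takes "a draft"; both are donkey pronouns co-varying with the restrictor.
Strong reading: for every (p,d,r) with sent(p,d,r), scored(r,d).
Restrictor triples: (p1,d1,r3)→scored(r3,d1) ✗  (p1,d2,r3)→scored(r3,d2) ✗  (p1,d2,r5)→scored(r5,d2) ✓  (p1,d5,r1)→scored(r1,d5) ✗  (p2,d3,r2)→scored(r2,d3) ✓  (p2,d3,r5)→scored(r5,d3) ✓  (p2,d5,r2)→scored(r2,d5) ✗  (p3,d1,r2)→scored(r2,d1) ✗  (p3,d2,r3)→scored(r3,d2) ✗  (p3,d5,r1)→scored(r1,d5) ✗
Counterexamples (restrictor triples failing the scope): 7.

7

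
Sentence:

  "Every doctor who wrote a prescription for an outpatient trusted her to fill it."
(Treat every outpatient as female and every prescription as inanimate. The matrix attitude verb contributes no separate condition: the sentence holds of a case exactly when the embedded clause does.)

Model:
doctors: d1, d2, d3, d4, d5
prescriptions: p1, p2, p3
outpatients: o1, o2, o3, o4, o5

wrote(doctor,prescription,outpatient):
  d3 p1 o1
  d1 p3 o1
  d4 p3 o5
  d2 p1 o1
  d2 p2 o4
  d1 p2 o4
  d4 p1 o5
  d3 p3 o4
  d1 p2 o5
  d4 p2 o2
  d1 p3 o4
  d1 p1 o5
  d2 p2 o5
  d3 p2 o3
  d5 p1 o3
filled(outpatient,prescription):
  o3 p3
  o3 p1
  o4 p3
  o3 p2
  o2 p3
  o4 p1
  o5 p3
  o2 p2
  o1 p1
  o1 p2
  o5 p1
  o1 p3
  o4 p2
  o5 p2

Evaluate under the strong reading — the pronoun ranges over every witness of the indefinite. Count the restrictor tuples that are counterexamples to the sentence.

0

"her" takes "an outpatient" as antecedent and "it" takes "a prescription"; both are donkey pronouns co-varying with the restrictor.
Strong reading: for every (d,p,o) with wrote(d,p,o), filled(o,p).
Restrictor triples: (d1,p1,o5)→filled(o5,p1) ✓  (d1,p2,o4)→filled(o4,p2) ✓  (d1,p2,o5)→filled(o5,p2) ✓  (d1,p3,o1)→filled(o1,p3) ✓  (d1,p3,o4)→filled(o4,p3) ✓  (d2,p1,o1)→filled(o1,p1) ✓  (d2,p2,o4)→filled(o4,p2) ✓  (d2,p2,o5)→filled(o5,p2) ✓  (d3,p1,o1)→filled(o1,p1) ✓  (d3,p2,o3)→filled(o3,p2) ✓  (d3,p3,o4)→filled(o4,p3) ✓  (d4,p1,o5)→filled(o5,p1) ✓  (d4,p2,o2)→filled(o2,p2) ✓  (d4,p3,o5)→filled(o5,p3) ✓  (d5,p1,o3)→filled(o3,p1) ✓
Counterexamples (restrictor triples failing the scope): 0.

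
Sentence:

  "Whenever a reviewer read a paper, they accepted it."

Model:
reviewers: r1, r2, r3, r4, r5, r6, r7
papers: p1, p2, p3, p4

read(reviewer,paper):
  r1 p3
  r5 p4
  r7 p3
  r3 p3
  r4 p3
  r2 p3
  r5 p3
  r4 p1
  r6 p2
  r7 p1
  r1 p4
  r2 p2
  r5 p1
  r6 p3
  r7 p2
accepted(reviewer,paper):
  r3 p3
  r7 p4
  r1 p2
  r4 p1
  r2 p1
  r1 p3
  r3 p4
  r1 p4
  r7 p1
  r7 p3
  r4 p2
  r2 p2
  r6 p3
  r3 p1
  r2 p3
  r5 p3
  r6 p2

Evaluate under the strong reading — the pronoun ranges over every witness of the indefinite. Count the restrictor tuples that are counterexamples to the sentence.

"it" takes "a paper" as antecedent — a donkey pronoun bound across the clause boundary.
Strong reading: for every (r,p) with read(r,p), accepted(r,p).
Restrictor pairs: (r1,p3) ✓  (r1,p4) ✓  (r2,p2) ✓  (r2,p3) ✓  (r3,p3) ✓  (r4,p1) ✓  (r4,p3) ✗  (r5,p1) ✗  (r5,p3) ✓  (r5,p4) ✗  (r6,p2) ✓  (r6,p3) ✓  (r7,p1) ✓  (r7,p2) ✗  (r7,p3) ✓
Counterexamples (restrictor pairs failing the scope): 4.

4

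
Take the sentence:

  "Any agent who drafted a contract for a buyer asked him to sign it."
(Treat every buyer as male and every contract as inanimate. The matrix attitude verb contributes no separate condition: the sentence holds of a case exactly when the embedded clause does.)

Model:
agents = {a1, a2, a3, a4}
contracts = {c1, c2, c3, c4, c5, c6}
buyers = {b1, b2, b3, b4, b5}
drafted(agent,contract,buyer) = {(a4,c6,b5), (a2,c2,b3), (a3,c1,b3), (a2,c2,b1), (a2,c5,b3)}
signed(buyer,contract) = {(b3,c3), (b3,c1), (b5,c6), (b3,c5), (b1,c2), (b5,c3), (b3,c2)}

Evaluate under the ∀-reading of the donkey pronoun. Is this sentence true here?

True

"him" takes "a buyer" as antecedent and "it" takes "a contract"; both are donkey pronouns co-varying with the restrictor.
Strong reading: for every (a,c,b) with drafted(a,c,b), signed(b,c).
Restrictor triples: (a2,c2,b1)→signed(b1,c2) ✓  (a2,c2,b3)→signed(b3,c2) ✓  (a2,c5,b3)→signed(b3,c5) ✓  (a3,c1,b3)→signed(b3,c1) ✓  (a4,c6,b5)→signed(b5,c6) ✓
Every restrictor triple satisfies the scope.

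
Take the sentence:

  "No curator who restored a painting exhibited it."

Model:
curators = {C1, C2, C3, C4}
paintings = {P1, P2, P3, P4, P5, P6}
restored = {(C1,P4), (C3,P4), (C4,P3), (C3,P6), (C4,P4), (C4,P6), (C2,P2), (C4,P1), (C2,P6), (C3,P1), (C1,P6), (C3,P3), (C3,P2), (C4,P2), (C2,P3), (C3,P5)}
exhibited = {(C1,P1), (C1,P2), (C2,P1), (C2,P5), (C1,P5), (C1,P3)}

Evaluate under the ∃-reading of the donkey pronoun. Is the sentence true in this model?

True

"it" takes "a painting" as antecedent — a donkey pronoun bound across the clause boundary.
Truth condition: for no (c,p) with restored(c,p) does exhibited(c,p) hold.
Restrictor pairs — does the scope hold? (C1,P4):fails  (C1,P6):fails  (C2,P2):fails  (C2,P3):fails  (C2,P6):fails  (C3,P1):fails  (C3,P2):fails  (C3,P3):fails  (C3,P4):fails  (C3,P5):fails  (C3,P6):fails  (C4,P1):fails  (C4,P2):fails  (C4,P3):fails  (C4,P4):fails  (C4,P6):fails
Scope holds for no restrictor pair, so the sentence is true.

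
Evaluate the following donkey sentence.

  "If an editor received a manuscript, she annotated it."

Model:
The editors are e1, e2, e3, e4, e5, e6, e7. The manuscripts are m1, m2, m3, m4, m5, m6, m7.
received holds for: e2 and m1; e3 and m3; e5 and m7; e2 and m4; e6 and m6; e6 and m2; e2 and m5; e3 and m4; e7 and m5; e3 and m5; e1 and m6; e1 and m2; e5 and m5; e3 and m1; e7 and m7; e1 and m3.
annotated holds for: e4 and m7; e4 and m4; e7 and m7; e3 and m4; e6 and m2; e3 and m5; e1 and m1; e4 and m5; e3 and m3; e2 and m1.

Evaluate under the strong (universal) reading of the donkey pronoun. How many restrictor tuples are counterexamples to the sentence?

10

"it" takes "a manuscript" as antecedent — a donkey pronoun bound across the clause boundary.
Strong reading: for every (e,m) with received(e,m), annotated(e,m).
Restrictor pairs: (e1,m2) ✗  (e1,m3) ✗  (e1,m6) ✗  (e2,m1) ✓  (e2,m4) ✗  (e2,m5) ✗  (e3,m1) ✗  (e3,m3) ✓  (e3,m4) ✓  (e3,m5) ✓  (e5,m5) ✗  (e5,m7) ✗  (e6,m2) ✓  (e6,m6) ✗  (e7,m5) ✗  (e7,m7) ✓
Counterexamples (restrictor pairs failing the scope): 10.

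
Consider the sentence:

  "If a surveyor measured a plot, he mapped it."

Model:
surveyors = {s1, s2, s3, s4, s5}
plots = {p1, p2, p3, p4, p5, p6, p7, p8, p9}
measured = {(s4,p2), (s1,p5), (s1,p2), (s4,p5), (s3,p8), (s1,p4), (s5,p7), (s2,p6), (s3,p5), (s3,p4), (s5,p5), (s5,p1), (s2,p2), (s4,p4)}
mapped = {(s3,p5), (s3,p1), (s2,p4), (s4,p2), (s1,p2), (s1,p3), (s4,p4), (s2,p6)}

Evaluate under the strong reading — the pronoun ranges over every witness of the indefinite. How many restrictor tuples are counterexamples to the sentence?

"it" takes "a plot" as antecedent — a donkey pronoun bound across the clause boundary.
Strong reading: for every (s,p) with measured(s,p), mapped(s,p).
Restrictor pairs: (s1,p2) ✓  (s1,p4) ✗  (s1,p5) ✗  (s2,p2) ✗  (s2,p6) ✓  (s3,p4) ✗  (s3,p5) ✓  (s3,p8) ✗  (s4,p2) ✓  (s4,p4) ✓  (s4,p5) ✗  (s5,p1) ✗  (s5,p5) ✗  (s5,p7) ✗
Counterexamples (restrictor pairs failing the scope): 9.

9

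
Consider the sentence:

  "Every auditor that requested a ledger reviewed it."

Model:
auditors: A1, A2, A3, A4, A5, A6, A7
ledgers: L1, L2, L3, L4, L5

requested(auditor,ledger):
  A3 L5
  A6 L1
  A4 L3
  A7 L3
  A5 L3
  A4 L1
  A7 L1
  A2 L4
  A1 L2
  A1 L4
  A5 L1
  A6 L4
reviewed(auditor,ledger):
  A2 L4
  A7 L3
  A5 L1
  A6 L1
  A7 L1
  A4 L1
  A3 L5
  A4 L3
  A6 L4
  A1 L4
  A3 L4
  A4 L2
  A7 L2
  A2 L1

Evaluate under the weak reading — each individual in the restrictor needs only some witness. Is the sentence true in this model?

True

"it" takes "a ledger" as antecedent — a donkey pronoun bound across the clause boundary.
Weak reading: every auditor a with some requested-ledger has at least one requested-ledger l such that reviewed(a,l).
Per auditor: A1:✓  A2:✓  A3:✓  A4:✓  A5:✓  A6:✓  A7:✓
Every auditor in the restrictor has a witness.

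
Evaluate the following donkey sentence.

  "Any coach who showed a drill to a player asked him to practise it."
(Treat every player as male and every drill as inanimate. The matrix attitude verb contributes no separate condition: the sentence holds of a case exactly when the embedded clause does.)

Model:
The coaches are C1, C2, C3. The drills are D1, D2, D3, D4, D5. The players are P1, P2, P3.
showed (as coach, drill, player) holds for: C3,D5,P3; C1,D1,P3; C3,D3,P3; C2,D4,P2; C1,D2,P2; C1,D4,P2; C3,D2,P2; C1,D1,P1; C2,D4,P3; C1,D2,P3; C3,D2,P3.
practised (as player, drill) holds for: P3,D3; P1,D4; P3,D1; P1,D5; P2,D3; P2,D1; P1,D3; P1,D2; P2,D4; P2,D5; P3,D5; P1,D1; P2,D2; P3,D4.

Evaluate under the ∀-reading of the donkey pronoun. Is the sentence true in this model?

"him" takes "a player" as antecedent and "it" takes "a drill"; both are donkey pronouns co-varying with the restrictor.
Strong reading: for every (c,d,p) with showed(c,d,p), practised(p,d).
Restrictor triples: (C1,D1,P1)→practised(P1,D1) ✓  (C1,D1,P3)→practised(P3,D1) ✓  (C1,D2,P2)→practised(P2,D2) ✓  (C1,D2,P3)→practised(P3,D2) ✗  (C1,D4,P2)→practised(P2,D4) ✓  (C2,D4,P2)→practised(P2,D4) ✓  (C2,D4,P3)→practised(P3,D4) ✓  (C3,D2,P2)→practised(P2,D2) ✓  (C3,D2,P3)→practised(P3,D2) ✗  (C3,D3,P3)→practised(P3,D3) ✓  (C3,D5,P3)→practised(P3,D5) ✓
Counterexample: (C1,D2,P3) — practised(P3,D2) does not hold.

False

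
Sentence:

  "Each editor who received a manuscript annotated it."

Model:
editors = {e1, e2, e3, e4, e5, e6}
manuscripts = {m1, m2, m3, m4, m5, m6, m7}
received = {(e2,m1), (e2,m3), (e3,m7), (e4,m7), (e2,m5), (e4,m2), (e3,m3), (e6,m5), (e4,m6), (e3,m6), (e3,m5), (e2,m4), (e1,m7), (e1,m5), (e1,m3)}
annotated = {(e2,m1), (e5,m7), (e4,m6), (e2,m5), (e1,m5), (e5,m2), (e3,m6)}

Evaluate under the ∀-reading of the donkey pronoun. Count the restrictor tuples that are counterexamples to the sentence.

10

"it" takes "a manuscript" as antecedent — a donkey pronoun bound across the clause boundary.
Strong reading: for every (e,m) with received(e,m), annotated(e,m).
Restrictor pairs: (e1,m3) ✗  (e1,m5) ✓  (e1,m7) ✗  (e2,m1) ✓  (e2,m3) ✗  (e2,m4) ✗  (e2,m5) ✓  (e3,m3) ✗  (e3,m5) ✗  (e3,m6) ✓  (e3,m7) ✗  (e4,m2) ✗  (e4,m6) ✓  (e4,m7) ✗  (e6,m5) ✗
Counterexamples (restrictor pairs failing the scope): 10.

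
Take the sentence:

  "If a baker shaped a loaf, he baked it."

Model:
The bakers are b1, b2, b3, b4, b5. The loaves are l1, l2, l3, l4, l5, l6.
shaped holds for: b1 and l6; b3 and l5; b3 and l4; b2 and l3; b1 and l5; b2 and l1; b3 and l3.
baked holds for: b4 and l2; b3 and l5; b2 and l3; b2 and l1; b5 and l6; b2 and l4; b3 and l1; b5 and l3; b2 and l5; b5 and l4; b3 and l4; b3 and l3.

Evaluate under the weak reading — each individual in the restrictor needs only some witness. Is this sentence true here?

"it" takes "a loaf" as antecedent — a donkey pronoun bound across the clause boundary.
Weak reading: every baker b with some shaped-loaf has at least one shaped-loaf l such that baked(b,l).
Per baker: b1:✗  b2:✓  b3:✓
b1 has no witness among its shaped-loaves.

False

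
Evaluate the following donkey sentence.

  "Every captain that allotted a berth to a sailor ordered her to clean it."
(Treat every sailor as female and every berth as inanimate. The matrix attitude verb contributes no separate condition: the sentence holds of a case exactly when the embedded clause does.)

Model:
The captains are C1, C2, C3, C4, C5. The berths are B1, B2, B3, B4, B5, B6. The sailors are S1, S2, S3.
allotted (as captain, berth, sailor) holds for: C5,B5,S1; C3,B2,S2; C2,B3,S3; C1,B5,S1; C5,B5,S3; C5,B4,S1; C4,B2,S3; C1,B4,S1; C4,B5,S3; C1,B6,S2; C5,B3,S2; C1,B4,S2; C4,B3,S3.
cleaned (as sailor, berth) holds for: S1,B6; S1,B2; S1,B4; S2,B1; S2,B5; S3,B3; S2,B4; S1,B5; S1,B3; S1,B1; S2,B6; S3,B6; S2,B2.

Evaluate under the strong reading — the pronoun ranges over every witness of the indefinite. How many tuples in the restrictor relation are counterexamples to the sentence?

4

"her" takes "a sailor" as antecedent and "it" takes "a berth"; both are donkey pronouns co-varying with the restrictor.
Strong reading: for every (c,b,s) with allotted(c,b,s), cleaned(s,b).
Restrictor triples: (C1,B4,S1)→cleaned(S1,B4) ✓  (C1,B4,S2)→cleaned(S2,B4) ✓  (C1,B5,S1)→cleaned(S1,B5) ✓  (C1,B6,S2)→cleaned(S2,B6) ✓  (C2,B3,S3)→cleaned(S3,B3) ✓  (C3,B2,S2)→cleaned(S2,B2) ✓  (C4,B2,S3)→cleaned(S3,B2) ✗  (C4,B3,S3)→cleaned(S3,B3) ✓  (C4,B5,S3)→cleaned(S3,B5) ✗  (C5,B3,S2)→cleaned(S2,B3) ✗  (C5,B4,S1)→cleaned(S1,B4) ✓  (C5,B5,S1)→cleaned(S1,B5) ✓  (C5,B5,S3)→cleaned(S3,B5) ✗
Counterexamples (restrictor triples failing the scope): 4.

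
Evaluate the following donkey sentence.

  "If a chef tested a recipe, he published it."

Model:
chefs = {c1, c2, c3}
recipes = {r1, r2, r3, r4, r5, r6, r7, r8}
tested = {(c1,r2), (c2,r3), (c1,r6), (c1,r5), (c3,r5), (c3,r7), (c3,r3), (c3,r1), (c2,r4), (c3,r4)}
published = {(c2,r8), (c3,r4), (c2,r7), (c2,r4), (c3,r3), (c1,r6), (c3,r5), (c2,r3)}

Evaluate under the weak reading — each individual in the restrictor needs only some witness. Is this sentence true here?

True

"it" takes "a recipe" as antecedent — a donkey pronoun bound across the clause boundary.
Weak reading: every chef c with some tested-recipe has at least one tested-recipe r such that published(c,r).
Per chef: c1:✓  c2:✓  c3:✓
Every chef in the restrictor has a witness.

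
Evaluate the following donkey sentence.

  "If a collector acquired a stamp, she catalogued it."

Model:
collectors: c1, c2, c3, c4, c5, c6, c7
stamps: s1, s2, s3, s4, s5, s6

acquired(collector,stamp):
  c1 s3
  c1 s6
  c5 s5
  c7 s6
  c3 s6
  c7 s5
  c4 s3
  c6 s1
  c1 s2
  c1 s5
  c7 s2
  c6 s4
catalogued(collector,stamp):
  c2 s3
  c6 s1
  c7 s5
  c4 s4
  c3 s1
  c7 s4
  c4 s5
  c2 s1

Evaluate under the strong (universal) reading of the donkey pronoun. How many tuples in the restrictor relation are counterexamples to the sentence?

10

"it" takes "a stamp" as antecedent — a donkey pronoun bound across the clause boundary.
Strong reading: for every (c,s) with acquired(c,s), catalogued(c,s).
Restrictor pairs: (c1,s2) ✗  (c1,s3) ✗  (c1,s5) ✗  (c1,s6) ✗  (c3,s6) ✗  (c4,s3) ✗  (c5,s5) ✗  (c6,s1) ✓  (c6,s4) ✗  (c7,s2) ✗  (c7,s5) ✓  (c7,s6) ✗
Counterexamples (restrictor pairs failing the scope): 10.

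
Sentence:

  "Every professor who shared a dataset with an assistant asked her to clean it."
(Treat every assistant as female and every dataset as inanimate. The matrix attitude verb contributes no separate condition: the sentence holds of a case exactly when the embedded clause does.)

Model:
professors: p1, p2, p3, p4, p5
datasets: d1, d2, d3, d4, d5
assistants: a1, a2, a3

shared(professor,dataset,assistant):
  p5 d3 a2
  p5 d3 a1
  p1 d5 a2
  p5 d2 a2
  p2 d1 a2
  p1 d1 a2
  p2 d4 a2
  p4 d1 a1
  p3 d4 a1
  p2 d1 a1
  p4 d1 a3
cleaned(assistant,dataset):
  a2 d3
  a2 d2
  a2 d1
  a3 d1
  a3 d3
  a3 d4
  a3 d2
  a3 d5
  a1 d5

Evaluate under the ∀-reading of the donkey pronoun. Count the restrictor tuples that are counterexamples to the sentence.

6

"her" takes "an assistant" as antecedent and "it" takes "a dataset"; both are donkey pronouns co-varying with the restrictor.
Strong reading: for every (p,d,a) with shared(p,d,a), cleaned(a,d).
Restrictor triples: (p1,d1,a2)→cleaned(a2,d1) ✓  (p1,d5,a2)→cleaned(a2,d5) ✗  (p2,d1,a1)→cleaned(a1,d1) ✗  (p2,d1,a2)→cleaned(a2,d1) ✓  (p2,d4,a2)→cleaned(a2,d4) ✗  (p3,d4,a1)→cleaned(a1,d4) ✗  (p4,d1,a1)→cleaned(a1,d1) ✗  (p4,d1,a3)→cleaned(a3,d1) ✓  (p5,d2,a2)→cleaned(a2,d2) ✓  (p5,d3,a1)→cleaned(a1,d3) ✗  (p5,d3,a2)→cleaned(a2,d3) ✓
Counterexamples (restrictor triples failing the scope): 6.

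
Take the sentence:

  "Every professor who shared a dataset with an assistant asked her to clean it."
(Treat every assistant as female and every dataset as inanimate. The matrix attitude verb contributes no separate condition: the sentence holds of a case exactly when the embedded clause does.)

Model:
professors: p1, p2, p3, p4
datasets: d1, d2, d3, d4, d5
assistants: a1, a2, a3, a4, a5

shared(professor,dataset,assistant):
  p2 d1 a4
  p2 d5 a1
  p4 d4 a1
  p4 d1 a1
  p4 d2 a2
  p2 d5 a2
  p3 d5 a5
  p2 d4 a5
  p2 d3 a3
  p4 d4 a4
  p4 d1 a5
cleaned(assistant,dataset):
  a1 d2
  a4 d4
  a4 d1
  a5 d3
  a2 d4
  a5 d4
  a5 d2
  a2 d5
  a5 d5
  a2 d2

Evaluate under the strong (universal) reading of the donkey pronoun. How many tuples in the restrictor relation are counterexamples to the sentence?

5

"her" takes "an assistant" as antecedent and "it" takes "a dataset"; both are donkey pronouns co-varying with the restrictor.
Strong reading: for every (p,d,a) with shared(p,d,a), cleaned(a,d).
Restrictor triples: (p2,d1,a4)→cleaned(a4,d1) ✓  (p2,d3,a3)→cleaned(a3,d3) ✗  (p2,d4,a5)→cleaned(a5,d4) ✓  (p2,d5,a1)→cleaned(a1,d5) ✗  (p2,d5,a2)→cleaned(a2,d5) ✓  (p3,d5,a5)→cleaned(a5,d5) ✓  (p4,d1,a1)→cleaned(a1,d1) ✗  (p4,d1,a5)→cleaned(a5,d1) ✗  (p4,d2,a2)→cleaned(a2,d2) ✓  (p4,d4,a1)→cleaned(a1,d4) ✗  (p4,d4,a4)→cleaned(a4,d4) ✓
Counterexamples (restrictor triples failing the scope): 5.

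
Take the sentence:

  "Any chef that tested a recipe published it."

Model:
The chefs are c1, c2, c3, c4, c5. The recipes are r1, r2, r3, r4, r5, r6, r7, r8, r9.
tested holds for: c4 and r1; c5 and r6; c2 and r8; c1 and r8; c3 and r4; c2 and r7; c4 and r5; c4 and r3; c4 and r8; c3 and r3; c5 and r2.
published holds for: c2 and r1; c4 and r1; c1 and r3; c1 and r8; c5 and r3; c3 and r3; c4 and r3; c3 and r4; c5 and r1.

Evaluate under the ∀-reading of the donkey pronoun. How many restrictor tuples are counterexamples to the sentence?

6

"it" takes "a recipe" as antecedent — a donkey pronoun bound across the clause boundary.
Strong reading: for every (c,r) with tested(c,r), published(c,r).
Restrictor pairs: (c1,r8) ✓  (c2,r7) ✗  (c2,r8) ✗  (c3,r3) ✓  (c3,r4) ✓  (c4,r1) ✓  (c4,r3) ✓  (c4,r5) ✗  (c4,r8) ✗  (c5,r2) ✗  (c5,r6) ✗
Counterexamples (restrictor pairs failing the scope): 6.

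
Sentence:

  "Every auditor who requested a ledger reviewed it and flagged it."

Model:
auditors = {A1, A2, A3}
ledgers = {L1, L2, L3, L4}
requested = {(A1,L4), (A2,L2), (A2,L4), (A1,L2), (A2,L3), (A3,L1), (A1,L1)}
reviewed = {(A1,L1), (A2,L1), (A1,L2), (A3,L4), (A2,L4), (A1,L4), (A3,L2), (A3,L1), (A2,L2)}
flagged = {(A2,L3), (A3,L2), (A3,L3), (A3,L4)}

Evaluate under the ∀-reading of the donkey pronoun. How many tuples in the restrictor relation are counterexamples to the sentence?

7

"it" takes "a ledger" as antecedent — a donkey pronoun bound across the clause boundary.
Strong reading: for every (a,l) with requested(a,l), reviewed(a,l) ∧ flagged(a,l).
Restrictor pairs: (A1,L1) ✗  (A1,L2) ✗  (A1,L4) ✗  (A2,L2) ✗  (A2,L3) ✗  (A2,L4) ✗  (A3,L1) ✗
Counterexamples (restrictor pairs failing the scope): 7.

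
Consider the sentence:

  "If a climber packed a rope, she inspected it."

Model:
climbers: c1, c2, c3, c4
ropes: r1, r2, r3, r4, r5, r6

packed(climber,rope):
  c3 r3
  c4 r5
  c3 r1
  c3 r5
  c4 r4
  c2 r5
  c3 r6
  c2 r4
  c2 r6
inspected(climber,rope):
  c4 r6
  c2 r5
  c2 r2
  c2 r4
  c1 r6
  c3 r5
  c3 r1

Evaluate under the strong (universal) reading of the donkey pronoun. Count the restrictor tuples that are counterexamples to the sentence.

5

"it" takes "a rope" as antecedent — a donkey pronoun bound across the clause boundary.
Strong reading: for every (c,r) with packed(c,r), inspected(c,r).
Restrictor pairs: (c2,r4) ✓  (c2,r5) ✓  (c2,r6) ✗  (c3,r1) ✓  (c3,r3) ✗  (c3,r5) ✓  (c3,r6) ✗  (c4,r4) ✗  (c4,r5) ✗
Counterexamples (restrictor pairs failing the scope): 5.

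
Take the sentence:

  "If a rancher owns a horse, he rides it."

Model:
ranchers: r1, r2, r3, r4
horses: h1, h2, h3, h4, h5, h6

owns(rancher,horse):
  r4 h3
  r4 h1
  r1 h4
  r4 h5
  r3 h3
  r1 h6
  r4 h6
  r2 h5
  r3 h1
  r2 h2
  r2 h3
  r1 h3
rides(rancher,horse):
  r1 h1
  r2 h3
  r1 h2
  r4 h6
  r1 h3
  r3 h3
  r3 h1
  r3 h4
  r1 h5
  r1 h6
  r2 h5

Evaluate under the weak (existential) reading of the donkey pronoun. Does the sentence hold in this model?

True

"it" takes "a horse" as antecedent — a donkey pronoun bound across the clause boundary.
Weak reading: every rancher r with some owns-horse has at least one owns-horse h such that rides(r,h).
Per rancher: r1:✓  r2:✓  r3:✓  r4:✓
Every rancher in the restrictor has a witness.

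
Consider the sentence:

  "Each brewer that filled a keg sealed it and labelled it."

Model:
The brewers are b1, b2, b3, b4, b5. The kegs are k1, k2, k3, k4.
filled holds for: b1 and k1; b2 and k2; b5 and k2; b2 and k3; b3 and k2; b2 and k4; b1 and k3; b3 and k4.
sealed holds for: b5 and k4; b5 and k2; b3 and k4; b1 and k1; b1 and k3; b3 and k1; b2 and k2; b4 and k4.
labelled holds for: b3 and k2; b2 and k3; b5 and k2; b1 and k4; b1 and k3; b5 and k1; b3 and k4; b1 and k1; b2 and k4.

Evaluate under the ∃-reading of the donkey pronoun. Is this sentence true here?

"it" takes "a keg" as antecedent — a donkey pronoun bound across the clause boundary.
Weak reading: every brewer b with some filled-keg has at least one filled-keg k such that sealed(b,k) ∧ labelled(b,k).
Per brewer: b1:✓  b2:✗  b3:✓  b5:✓
b2 has no witness among its filled-kegs.

False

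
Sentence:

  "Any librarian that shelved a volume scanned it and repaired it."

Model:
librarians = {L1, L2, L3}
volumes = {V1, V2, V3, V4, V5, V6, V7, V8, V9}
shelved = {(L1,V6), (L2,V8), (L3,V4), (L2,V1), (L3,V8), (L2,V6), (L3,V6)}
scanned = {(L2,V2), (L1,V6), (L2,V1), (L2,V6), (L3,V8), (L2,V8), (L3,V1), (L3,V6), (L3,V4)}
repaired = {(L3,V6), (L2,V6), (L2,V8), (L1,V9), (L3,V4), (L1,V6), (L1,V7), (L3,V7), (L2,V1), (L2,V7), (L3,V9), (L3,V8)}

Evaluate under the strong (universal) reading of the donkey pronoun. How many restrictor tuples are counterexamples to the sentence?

0

"it" takes "a volume" as antecedent — a donkey pronoun bound across the clause boundary.
Strong reading: for every (l,v) with shelved(l,v), scanned(l,v) ∧ repaired(l,v).
Restrictor pairs: (L1,V6) ✓  (L2,V1) ✓  (L2,V6) ✓  (L2,V8) ✓  (L3,V4) ✓  (L3,V6) ✓  (L3,V8) ✓
Counterexamples (restrictor pairs failing the scope): 0.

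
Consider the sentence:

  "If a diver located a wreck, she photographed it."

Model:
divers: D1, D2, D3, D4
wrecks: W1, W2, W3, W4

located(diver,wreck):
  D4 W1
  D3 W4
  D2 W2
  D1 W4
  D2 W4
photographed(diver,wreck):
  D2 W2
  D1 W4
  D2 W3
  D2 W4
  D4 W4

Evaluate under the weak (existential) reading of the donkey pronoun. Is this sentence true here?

False

"it" takes "a wreck" as antecedent — a donkey pronoun bound across the clause boundary.
Weak reading: every diver d with some located-wreck has at least one located-wreck w such that photographed(d,w).
Per diver: D1:✓  D2:✓  D3:✗  D4:✗
D3 has no witness among its located-wrecks.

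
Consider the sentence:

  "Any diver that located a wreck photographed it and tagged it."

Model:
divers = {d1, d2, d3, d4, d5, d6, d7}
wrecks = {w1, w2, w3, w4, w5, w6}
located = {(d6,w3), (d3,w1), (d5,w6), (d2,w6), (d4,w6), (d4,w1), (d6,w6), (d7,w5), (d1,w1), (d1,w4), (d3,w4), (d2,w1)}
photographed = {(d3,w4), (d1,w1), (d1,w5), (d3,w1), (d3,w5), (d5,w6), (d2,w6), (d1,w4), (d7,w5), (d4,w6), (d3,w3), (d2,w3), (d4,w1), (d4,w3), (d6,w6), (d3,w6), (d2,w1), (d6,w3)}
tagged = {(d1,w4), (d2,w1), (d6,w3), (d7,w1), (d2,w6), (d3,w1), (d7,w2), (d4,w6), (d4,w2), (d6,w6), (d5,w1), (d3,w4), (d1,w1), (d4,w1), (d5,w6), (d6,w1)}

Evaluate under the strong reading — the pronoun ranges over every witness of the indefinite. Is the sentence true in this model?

"it" takes "a wreck" as antecedent — a donkey pronoun bound across the clause boundary.
Strong reading: for every (d,w) with located(d,w), photographed(d,w) ∧ tagged(d,w).
Restrictor pairs: (d1,w1) ✓  (d1,w4) ✓  (d2,w1) ✓  (d2,w6) ✓  (d3,w1) ✓  (d3,w4) ✓  (d4,w1) ✓  (d4,w6) ✓  (d5,w6) ✓  (d6,w3) ✓  (d6,w6) ✓  (d7,w5) ✗
Counterexample: (d7,w5) is in located but fails the scope.

False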